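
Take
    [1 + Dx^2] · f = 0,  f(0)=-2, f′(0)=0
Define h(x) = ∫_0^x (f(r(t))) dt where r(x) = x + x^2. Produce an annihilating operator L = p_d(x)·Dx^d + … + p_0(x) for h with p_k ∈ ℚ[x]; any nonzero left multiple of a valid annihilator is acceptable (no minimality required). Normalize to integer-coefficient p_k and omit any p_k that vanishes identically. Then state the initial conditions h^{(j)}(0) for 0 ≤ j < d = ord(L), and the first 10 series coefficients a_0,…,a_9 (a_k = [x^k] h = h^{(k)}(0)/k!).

L = (1 + 6·x + 12·x^2 + 8·x^3)·Dx - 2·Dx^2 + (1 + 2·x)·Dx^3  (order 3).
h: a_k = 0, -2, 0, 1/3, 1/2, 11/60, -1/18, -179/2520, -19/480, -841/181440, …
ICs: h(0) = 0, h′(0) = -2, h′′(0) = 0.

f: a_k = -2, 0, 1, 0, -1/12, 0, 1/360, 0, -1/20160, 0, …
L₀ from L_f via x↦r, Dx↦r'^{-1}Dx.
∫: right-multiply L₀ by Dx.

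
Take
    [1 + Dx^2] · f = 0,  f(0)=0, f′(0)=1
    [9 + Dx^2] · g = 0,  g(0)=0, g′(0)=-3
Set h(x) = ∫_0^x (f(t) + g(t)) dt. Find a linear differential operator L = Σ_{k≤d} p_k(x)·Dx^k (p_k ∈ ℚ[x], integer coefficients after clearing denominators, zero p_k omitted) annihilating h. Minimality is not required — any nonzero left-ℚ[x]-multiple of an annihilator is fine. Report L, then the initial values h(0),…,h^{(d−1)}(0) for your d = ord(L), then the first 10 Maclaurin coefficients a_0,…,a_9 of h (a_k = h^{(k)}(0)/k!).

f: a_k = 0, 1, 0, -1/6, 0, 1/120, 0, -1/5040, 0, 1/362880, …
g: a_k = 0, -3, 0, 9/2, 0, -81/40, 0, 243/560, 0, -243/4480, …
f+g: L₀ = lclm(L_f,L_g), ord ≤ 2+2.
∫: right-multiply L₀ by Dx.
L = 9·Dx + 10·Dx^3 + Dx^5  (order 5).
h: a_k = 0, 0, -1, 0, 13/12, 0, -121/360, 0, 1093/20160, 0, …
ICs: h(0) = 0, h′(0) = 0, h′′(0) = -2, h′′′(0) = 0, h′′′′(0) = 26.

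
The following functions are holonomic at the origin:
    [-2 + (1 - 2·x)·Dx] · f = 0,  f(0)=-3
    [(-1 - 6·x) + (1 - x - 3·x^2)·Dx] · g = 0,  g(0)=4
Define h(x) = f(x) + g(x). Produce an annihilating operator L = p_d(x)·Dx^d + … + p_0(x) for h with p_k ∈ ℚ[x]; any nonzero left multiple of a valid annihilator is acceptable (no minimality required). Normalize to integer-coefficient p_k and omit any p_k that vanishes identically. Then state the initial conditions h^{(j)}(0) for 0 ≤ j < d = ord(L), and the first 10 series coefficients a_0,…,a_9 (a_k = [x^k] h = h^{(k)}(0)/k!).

f: a_k = -3, -6, -12, -24, -48, -96, -192, -384, -768, -1536, …
g: a_k = 4, 4, 16, 28, 76, 160, 388, 868, 2032, 4636, …
f+g: L₀ = lclm(L_f,L_g), ord ≤ 1+1.
L = (8 - 36·x + 108·x^2 - 72·x^3) + (-2·x - 54·x^2 + 192·x^3 - 144·x^4)·Dx + (-1 + 9·x - 23·x^2 + 6·x^3 + 42·x^4 - 36·x^5)·Dx^2  (order 2).
h: a_k = 1, -2, 4, 4, 28, 64, 196, 484, 1264, 3100, …
ICs: h(0) = 1, h′(0) = -2.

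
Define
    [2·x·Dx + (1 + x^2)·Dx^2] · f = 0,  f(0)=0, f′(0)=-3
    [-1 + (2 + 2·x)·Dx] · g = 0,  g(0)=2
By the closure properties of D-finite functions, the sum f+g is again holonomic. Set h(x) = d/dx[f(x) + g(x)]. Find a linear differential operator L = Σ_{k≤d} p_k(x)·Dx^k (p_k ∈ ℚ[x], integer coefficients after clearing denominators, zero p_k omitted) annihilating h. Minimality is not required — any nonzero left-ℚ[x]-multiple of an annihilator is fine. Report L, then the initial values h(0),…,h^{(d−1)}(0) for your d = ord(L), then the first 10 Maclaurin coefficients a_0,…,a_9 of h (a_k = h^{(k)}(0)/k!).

f: a_k = 0, -3, 0, 1, 0, -3/5, 0, 3/7, 0, -1/3, …
g: a_k = 2, 1, -1/4, 1/8, -5/64, 7/128, -21/512, 33/1024, -429/16384, 715/32768, …
Weyl lclm of L_f,L_g ⇒ L₀ (ord ≤ 3).
h=h₀': d/dx-closure on L₀ ⇒ L.
L = (-4 - 10·x + 12·x^2 + 6·x^3) + (-11 - 16·x + 10·x^2 + 48·x^3 + 21·x^4)·Dx + (-2 + 6·x + 12·x^2 + 12·x^3 + 14·x^4 + 6·x^5)·Dx^2  (order 2).
h: a_k = -2, -1/2, 27/8, -5/16, -349/128, -63/256, 3303/1024, -429/2048, -91869/32768, -12155/65536, …
ICs: h(0) = -2, h′(0) = -1/2.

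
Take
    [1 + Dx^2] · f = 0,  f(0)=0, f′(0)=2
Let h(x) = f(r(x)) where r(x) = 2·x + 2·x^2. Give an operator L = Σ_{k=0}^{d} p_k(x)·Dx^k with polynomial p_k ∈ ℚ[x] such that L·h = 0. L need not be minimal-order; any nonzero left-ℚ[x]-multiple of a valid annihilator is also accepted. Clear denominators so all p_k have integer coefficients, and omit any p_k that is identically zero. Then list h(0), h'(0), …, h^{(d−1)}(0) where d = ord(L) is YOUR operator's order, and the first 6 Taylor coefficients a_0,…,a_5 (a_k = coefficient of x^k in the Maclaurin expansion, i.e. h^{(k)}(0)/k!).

L = (4 + 24·x + 48·x^2 + 32·x^3) - 2·Dx + (1 + 2·x)·Dx^2  (order 2).
h: a_k = 0, 4, 4, -8/3, -8, -112/15, …
ICs: h(0) = 0, h′(0) = 4.

f: a_k = 0, 2, 0, -1/3, 0, 1/60, …
Substitute x→r, Dx→(1/r')Dx; clear ⇒ L₀.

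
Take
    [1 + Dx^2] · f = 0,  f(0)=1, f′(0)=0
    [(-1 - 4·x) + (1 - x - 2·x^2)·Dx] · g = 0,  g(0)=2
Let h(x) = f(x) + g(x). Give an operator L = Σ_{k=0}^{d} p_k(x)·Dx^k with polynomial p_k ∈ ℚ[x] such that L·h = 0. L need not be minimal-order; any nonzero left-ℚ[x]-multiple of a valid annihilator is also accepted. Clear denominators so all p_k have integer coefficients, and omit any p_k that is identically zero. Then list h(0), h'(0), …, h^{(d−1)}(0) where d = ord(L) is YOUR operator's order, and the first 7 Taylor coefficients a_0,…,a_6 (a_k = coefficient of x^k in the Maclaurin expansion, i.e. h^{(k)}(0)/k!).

f: a_k = 1, 0, -1/2, 0, 1/24, 0, -1/720, …
g: a_k = 2, 2, 6, 10, 22, 42, 86, …
h₀=f+g: left-lcm gives L₀, ord ≤ 3.
L = (-31 - 146·x - 133·x^2 - 184·x^3 - 20·x^4 - 16·x^5) + (7 + 3·x - 3·x^2 - 37·x^3 - 42·x^4 - 12·x^5 - 8·x^6)·Dx + (-31 - 146·x - 133·x^2 - 184·x^3 - 20·x^4 - 16·x^5)·Dx^2 + (7 + 3·x - 3·x^2 - 37·x^3 - 42·x^4 - 12·x^5 - 8·x^6)·Dx^3  (order 3).
h: a_k = 3, 2, 11/2, 10, 529/24, 42, 61919/720, …
ICs: h(0) = 3, h′(0) = 2, h′′(0) = 11.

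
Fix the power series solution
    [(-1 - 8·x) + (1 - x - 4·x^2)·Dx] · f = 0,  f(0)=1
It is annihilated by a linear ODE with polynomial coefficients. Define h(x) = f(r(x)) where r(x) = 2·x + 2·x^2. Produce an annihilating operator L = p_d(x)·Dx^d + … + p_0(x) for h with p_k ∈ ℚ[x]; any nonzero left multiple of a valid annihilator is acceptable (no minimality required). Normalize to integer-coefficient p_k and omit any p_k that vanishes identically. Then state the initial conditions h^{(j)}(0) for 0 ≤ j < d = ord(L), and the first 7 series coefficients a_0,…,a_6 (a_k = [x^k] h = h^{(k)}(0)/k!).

f: a_k = 1, 1, 5, 9, 29, 65, 181, …
Substitute x→r, Dx→(1/r')Dx; clear ⇒ L₀.
L = (2 + 36·x + 96·x^2 + 64·x^3) + (-1 + 2·x + 18·x^2 + 32·x^3 + 16·x^4)·Dx  (order 1).
h: a_k = 1, 2, 22, 112, 700, 4152, 24840, …
ICs: h(0) = 1.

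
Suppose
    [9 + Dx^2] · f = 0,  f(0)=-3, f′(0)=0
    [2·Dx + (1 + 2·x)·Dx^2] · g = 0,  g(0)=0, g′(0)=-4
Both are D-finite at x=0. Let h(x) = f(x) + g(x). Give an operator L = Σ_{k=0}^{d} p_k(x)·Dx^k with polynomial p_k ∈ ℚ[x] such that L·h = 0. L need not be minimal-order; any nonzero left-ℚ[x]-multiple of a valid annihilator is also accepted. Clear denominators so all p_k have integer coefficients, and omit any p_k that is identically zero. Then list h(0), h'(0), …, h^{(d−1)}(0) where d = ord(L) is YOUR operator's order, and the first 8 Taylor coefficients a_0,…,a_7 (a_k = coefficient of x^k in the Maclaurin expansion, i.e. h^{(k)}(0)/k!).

L = (594 + 648·x + 648·x^2)·Dx + (153 + 630·x + 972·x^2 + 648·x^3)·Dx^2 + (66 + 72·x + 72·x^2)·Dx^3 + (17 + 70·x + 108·x^2 + 72·x^3)·Dx^4  (order 4).
h: a_k = -3, -4, 35/2, -16/3, -17/8, -64/5, 5849/240, -256/7, …
ICs: h(0) = -3, h′(0) = -4, h′′(0) = 35, h′′′(0) = -32.

f: a_k = -3, 0, 27/2, 0, -81/8, 0, 243/80, 0, …
g: a_k = 0, -4, 4, -16/3, 8, -64/5, 64/3, -256/7, …
Weyl lclm of L_f,L_g ⇒ L₀ (ord ≤ 4).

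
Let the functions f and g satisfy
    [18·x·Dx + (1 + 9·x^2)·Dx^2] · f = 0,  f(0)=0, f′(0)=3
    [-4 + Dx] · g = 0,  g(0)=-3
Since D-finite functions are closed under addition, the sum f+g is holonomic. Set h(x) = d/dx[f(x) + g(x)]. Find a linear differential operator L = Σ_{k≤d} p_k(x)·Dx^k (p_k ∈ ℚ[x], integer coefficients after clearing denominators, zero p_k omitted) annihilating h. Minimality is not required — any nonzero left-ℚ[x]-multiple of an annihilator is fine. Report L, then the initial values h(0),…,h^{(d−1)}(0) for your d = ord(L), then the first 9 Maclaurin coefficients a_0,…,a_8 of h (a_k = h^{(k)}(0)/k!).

L = (36 - 144·x - 972·x^2 - 1296·x^3) + (-17 + 99·x^2 - 648·x^4)·Dx + (2 + 9·x + 36·x^2 + 81·x^3 + 162·x^4)·Dx^2  (order 2).
h: a_k = -9, -48, -123, -128, 115, -512/5, -33829/15, -4096/105, 2064667/105, …
ICs: h(0) = -9, h′(0) = -48.

f: a_k = 0, 3, 0, -9, 0, 243/5, 0, -2187/7, 0, …
g: a_k = -3, -12, -24, -32, -32, -128/5, -256/15, -1024/105, -512/105, …
Sum ⇒ L₀ = lclm(L_f,L_g) in ℚ(x)⟨Dx⟩.
h₀' ⇒ L via d/dx closure of L₀.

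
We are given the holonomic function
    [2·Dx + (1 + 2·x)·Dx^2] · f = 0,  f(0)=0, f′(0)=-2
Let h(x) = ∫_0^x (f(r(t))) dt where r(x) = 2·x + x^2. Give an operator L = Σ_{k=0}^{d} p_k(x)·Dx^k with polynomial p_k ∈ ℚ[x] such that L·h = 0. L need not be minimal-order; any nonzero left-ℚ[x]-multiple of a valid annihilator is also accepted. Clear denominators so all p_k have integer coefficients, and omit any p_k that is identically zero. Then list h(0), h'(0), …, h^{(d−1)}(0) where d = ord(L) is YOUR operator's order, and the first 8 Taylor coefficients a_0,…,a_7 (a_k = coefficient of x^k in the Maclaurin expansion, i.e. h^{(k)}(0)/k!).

L = (3 + 4·x + 2·x^2)·Dx^2 + (1 + 5·x + 6·x^2 + 2·x^3)·Dx^3  (order 3).
h: a_k = 0, 0, -2, 2, -10/3, 34/5, -232/15, 264/7, …
ICs: h(0) = 0, h′(0) = 0, h′′(0) = -4.

f: a_k = 0, -2, 2, -8/3, 4, -32/5, 32/3, -128/7, …
Substitute x→r, Dx→(1/r')Dx; clear ⇒ L₀.
h=∫₀ˣh₀: take L = L₀·Dx.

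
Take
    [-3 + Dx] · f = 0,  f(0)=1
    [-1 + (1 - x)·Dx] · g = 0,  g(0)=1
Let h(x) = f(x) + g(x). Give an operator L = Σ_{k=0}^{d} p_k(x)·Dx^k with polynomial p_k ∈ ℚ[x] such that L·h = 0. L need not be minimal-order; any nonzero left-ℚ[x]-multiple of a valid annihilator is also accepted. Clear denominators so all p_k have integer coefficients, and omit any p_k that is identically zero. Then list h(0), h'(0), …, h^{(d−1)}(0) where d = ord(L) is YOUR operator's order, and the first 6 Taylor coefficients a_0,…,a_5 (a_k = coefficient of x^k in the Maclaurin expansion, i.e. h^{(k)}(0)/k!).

f: a_k = 1, 3, 9/2, 9/2, 27/8, 81/40, …
g: a_k = 1, 1, 1, 1, 1, 1, …
Weyl lclm of L_f,L_g ⇒ L₀ (ord ≤ 2).
L = (-3 + 9·x) + (7 - 18·x + 9·x^2)·Dx + (-2 + 5·x - 3·x^2)·Dx^2  (order 2).
h: a_k = 2, 4, 11/2, 11/2, 35/8, 121/40, …
ICs: h(0) = 2, h′(0) = 4.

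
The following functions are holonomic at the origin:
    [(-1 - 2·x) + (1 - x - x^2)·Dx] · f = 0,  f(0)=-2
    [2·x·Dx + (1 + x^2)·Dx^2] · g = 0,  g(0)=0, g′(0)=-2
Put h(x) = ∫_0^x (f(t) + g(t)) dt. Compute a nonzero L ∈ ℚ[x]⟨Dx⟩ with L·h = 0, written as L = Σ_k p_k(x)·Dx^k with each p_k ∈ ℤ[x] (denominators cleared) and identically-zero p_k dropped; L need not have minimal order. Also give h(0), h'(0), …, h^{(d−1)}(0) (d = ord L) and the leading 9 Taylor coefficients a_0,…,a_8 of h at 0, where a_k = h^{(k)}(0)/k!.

L = (-4 + 16·x + 64·x^2 + 72·x^3 + 66·x^4 + 6·x^6)·Dx^2 + (10 + 24·x + 28·x^2 + 60·x^3 + 65·x^4 + 50·x^5 + 3·x^6 + 6·x^7)·Dx^3 + (-2 - 2·x - 2·x^2 + 8·x^3 + 5·x^4 + 11·x^5 + 6·x^6 + x^7 + x^8)·Dx^4  (order 4).
h: a_k = 0, -2, -2, -4/3, -4/3, -2, -41/15, -26/7, -73/14, …
ICs: h(0) = 0, h′(0) = -2, h′′(0) = -4, h′′′(0) = -8.

f: a_k = -2, -2, -4, -6, -10, -16, -26, -42, -68, …
g: a_k = 0, -2, 0, 2/3, 0, -2/5, 0, 2/7, 0, …
Weyl lclm of L_f,L_g ⇒ L₀ (ord ≤ 3).
Integrate: L := L₀·Dx.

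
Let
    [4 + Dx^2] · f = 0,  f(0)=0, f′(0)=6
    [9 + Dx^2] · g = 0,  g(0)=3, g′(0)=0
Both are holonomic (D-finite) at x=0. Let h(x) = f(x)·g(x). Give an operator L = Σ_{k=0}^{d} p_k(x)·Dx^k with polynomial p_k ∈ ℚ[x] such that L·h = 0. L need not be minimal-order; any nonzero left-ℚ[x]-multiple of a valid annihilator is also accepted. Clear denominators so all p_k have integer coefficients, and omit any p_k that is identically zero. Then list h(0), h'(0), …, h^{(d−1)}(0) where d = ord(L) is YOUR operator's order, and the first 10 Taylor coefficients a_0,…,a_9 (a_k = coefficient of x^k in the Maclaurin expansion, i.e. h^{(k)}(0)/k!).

L = 25 + 26·Dx^2 + Dx^4  (order 4).
h: a_k = 0, 18, 0, -93, 0, 2343/20, 0, -19531/280, 0, 488281/20160, …
ICs: h(0) = 0, h′(0) = 18, h′′(0) = 0, h′′′(0) = -558.

f: a_k = 0, 6, 0, -4, 0, 4/5, 0, -8/105, 0, 4/945, …
g: a_k = 3, 0, -27/2, 0, 81/8, 0, -243/80, 0, 2187/4480, 0, …
L₀ := L_f ⊗_s L_g (sym. prod.), ord ≤ 4.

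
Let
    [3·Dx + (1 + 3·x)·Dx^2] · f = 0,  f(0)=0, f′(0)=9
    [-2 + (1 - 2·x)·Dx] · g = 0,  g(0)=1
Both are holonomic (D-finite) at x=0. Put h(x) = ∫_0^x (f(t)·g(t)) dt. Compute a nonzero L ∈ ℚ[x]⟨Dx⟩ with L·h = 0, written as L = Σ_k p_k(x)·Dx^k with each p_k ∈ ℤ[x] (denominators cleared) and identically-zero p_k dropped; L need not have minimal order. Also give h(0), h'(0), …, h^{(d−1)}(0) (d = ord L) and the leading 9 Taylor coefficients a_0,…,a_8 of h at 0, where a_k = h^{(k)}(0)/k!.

f: a_k = 0, 9, -27/2, 27, -243/4, 729/5, -729/2, 6561/7, -19683/8, …
g: a_k = 1, 2, 4, 8, 16, 32, 64, 128, 256, …
L₀ := L_f ⊗_s L_g (sym. prod.), ord ≤ 2.
h=∫h₀ ⇒ L = L₀·Dx.
L = 6·Dx + (1 + 18·x)·Dx^2 + (-1 - x + 6·x^2)·Dx^3  (order 3).
h: a_k = 0, 0, 9/2, 3/2, 9, 9/4, 561/20, -279/70, 7713/70, …
ICs: h(0) = 0, h′(0) = 0, h′′(0) = 9.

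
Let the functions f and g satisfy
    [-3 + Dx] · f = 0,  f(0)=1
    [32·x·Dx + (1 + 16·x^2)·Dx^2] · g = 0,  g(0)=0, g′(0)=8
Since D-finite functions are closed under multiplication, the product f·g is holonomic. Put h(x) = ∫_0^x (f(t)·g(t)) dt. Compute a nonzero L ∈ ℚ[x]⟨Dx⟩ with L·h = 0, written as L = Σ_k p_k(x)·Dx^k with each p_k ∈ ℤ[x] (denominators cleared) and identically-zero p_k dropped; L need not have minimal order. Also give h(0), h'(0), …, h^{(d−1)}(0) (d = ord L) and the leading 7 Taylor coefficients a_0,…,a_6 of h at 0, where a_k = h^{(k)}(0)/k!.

f: a_k = 1, 3, 9/2, 9/2, 27/8, 81/40, 81/80, …
g: a_k = 0, 8, 0, -128/3, 0, 2048/5, 0, …
Sym-product of L_f,L_g gives L₀ (≤ ord 2).
Integrate: L := L₀·Dx.
L = (9 - 96·x + 144·x^2)·Dx + (-6 + 32·x - 96·x^2)·Dx^2 + (1 + 16·x^2)·Dx^3  (order 3).
h: a_k = 0, 0, 4, 8, -5/3, -92/5, 1223/30, …
ICs: h(0) = 0, h′(0) = 0, h′′(0) = 8.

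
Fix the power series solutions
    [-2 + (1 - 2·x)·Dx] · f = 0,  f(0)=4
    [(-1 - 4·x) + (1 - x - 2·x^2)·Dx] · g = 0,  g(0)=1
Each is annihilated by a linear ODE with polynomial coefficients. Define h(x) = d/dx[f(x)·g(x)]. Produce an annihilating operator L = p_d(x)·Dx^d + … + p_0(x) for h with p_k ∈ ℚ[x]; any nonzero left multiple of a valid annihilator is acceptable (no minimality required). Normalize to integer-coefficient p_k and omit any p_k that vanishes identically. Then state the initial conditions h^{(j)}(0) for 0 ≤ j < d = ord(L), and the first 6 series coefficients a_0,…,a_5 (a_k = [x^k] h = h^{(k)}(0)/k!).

f: a_k = 4, 8, 16, 32, 64, 128, …
g: a_k = 1, 1, 3, 5, 11, 21, …
Product ⇒ symmetric product L₀, ord ≤ 1.
Derive L from L₀ (diff closure).
L = (6 + 16·x + 16·x^2) + (-1 - x + 4·x^2 + 4·x^3)·Dx  (order 1).
h: a_k = 12, 72, 276, 912, 2700, 7512, …
ICs: h(0) = 12.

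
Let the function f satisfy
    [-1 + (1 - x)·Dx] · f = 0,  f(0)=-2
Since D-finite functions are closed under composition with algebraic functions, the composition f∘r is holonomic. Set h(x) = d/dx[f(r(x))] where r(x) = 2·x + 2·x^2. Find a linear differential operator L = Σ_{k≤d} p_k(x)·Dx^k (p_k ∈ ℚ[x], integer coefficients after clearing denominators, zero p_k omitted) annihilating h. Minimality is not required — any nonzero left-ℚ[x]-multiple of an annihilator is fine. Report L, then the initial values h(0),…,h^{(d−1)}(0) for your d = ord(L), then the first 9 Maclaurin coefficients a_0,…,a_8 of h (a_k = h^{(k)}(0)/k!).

L = (6 + 12·x + 12·x^2) + (-1 + 6·x^2 + 4·x^3)·Dx  (order 1).
h: a_k = -4, -24, -96, -352, -1200, -3936, -12544, -39168, -120384, …
ICs: h(0) = -4.

f: a_k = -2, -2, -2, -2, -2, -2, -2, -2, -2, …
f∘r: x↦r, Dx↦Dx/r' in L_f ⇒ L₀.
h=h₀': d/dx-closure on L₀ ⇒ L.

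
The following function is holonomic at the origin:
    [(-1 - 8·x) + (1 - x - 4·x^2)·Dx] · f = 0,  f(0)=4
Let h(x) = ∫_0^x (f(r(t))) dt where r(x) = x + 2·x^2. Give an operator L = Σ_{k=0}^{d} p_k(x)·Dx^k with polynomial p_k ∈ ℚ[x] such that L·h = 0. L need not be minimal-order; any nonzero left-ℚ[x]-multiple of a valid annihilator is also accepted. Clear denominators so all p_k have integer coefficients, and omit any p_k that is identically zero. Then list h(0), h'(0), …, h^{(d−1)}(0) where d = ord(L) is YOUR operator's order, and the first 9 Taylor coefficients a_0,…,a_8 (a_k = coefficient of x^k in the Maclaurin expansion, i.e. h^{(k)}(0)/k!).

L = (1 + 12·x + 48·x^2 + 64·x^3)·Dx + (-1 + x + 6·x^2 + 16·x^3 + 16·x^4)·Dx^2  (order 2).
h: a_k = 0, 4, 2, 28/3, 29, 412/5, 270, 6396/7, 6141/2, …
ICs: h(0) = 0, h′(0) = 4.

f: a_k = 4, 4, 20, 36, 116, 260, 724, 1764, 4660, …
L₀ from L_f via x↦r, Dx↦r'^{-1}Dx.
Integrate: L := L₀·Dx.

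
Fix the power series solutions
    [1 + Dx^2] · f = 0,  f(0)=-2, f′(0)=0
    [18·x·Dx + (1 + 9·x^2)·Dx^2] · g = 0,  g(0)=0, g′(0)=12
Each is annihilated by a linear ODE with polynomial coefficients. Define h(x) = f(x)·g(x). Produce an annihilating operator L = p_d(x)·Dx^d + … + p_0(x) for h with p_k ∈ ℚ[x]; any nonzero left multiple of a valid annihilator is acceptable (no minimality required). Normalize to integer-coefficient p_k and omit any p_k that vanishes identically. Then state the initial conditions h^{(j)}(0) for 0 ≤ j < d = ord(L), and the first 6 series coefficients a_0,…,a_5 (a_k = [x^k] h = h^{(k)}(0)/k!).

f: a_k = -2, 0, 1, 0, -1/12, 0, …
g: a_k = 0, 12, 0, -36, 0, 972/5, …
Product ⇒ symmetric product L₀, ord ≤ 4.
L = (370 + 9594·x^2 + 4131·x^4 + 2916·x^6 + 6561·x^8) + (684·x + 6804·x^3 + 8748·x^5 + 26244·x^7)·Dx + (380 + 9792·x^2 + 5346·x^4 + 5832·x^6 + 13122·x^8)·Dx^2 + (684·x + 6804·x^3 + 8748·x^5 + 26244·x^7)·Dx^3 + (10 + 198·x^2 + 1215·x^4 + 2916·x^6 + 6561·x^8)·Dx^4  (order 4).
h: a_k = 0, -24, 0, 84, 0, -2129/5, …
ICs: h(0) = 0, h′(0) = -24, h′′(0) = 0, h′′′(0) = 504.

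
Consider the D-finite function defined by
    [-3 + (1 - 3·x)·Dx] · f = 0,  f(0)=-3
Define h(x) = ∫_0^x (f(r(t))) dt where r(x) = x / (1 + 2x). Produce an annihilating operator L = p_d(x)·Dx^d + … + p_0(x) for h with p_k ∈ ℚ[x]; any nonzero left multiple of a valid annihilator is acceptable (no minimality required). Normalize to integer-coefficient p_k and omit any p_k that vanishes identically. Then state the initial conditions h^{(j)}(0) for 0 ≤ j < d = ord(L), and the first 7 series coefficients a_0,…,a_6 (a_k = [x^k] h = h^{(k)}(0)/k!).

f: a_k = -3, -9, -27, -81, -243, -729, -2187, …
f∘r: x↦r, Dx↦Dx/r' in L_f ⇒ L₀.
∫: right-multiply L₀ by Dx.
L = 3·Dx + (-1 - x + 2·x^2)·Dx^2  (order 2).
h: a_k = 0, -3, -9/2, -3, -9/4, -9/5, -3/2, …
ICs: h(0) = 0, h′(0) = -3.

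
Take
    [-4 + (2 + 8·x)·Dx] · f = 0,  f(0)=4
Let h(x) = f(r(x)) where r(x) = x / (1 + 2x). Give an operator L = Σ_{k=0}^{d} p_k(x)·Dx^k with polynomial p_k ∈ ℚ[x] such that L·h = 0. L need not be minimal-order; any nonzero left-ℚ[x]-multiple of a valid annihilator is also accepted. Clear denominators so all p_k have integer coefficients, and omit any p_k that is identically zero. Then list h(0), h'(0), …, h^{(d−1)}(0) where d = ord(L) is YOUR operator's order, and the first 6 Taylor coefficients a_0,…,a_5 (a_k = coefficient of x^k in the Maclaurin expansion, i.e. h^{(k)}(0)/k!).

L = -2 + (1 + 8·x + 12·x^2)·Dx  (order 1).
h: a_k = 4, 8, -24, 80, -296, 1200, …
ICs: h(0) = 4.

f: a_k = 4, 8, -8, 16, -40, 112, …
L₀ from L_f via x↦r, Dx↦r'^{-1}Dx.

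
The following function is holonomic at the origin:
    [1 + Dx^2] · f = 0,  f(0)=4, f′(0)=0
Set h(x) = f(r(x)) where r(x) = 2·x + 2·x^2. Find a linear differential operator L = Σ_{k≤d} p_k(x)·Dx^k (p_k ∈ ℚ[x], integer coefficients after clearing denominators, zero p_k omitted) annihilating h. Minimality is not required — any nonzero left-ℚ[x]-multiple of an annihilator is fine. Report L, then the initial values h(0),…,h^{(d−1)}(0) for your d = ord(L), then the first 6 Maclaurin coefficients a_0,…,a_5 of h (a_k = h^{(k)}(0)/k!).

f: a_k = 4, 0, -2, 0, 1/6, 0, …
f∘r: x↦r, Dx↦Dx/r' in L_f ⇒ L₀.
L = (4 + 24·x + 48·x^2 + 32·x^3) - 2·Dx + (1 + 2·x)·Dx^2  (order 2).
h: a_k = 4, 0, -8, -16, -16/3, 32/3, …
ICs: h(0) = 4, h′(0) = 0.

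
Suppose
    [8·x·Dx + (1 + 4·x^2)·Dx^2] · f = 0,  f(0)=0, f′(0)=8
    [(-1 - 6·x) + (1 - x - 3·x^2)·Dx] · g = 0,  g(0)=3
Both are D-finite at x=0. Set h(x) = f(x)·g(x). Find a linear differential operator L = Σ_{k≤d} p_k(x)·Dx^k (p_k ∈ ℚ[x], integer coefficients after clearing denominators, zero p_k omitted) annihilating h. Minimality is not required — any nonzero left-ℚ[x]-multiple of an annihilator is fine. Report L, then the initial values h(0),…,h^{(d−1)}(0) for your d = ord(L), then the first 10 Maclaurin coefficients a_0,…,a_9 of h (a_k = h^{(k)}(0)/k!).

f: a_k = 0, 8, 0, -32/3, 0, 128/5, 0, -512/7, 0, 2048/9, …
g: a_k = 3, 3, 12, 21, 57, 120, 291, 651, 1524, 3477, …
h₀=f·g: eliminate ⇒ L₀, order ≤ 2·1.
L = (6 + 8·x + 72·x^2) + (2 + 4·x + 16·x^2 + 72·x^3)·Dx + (-1 + x - x^2 + 4·x^3 + 12·x^4)·Dx^2  (order 2).
h: a_k = 0, 24, 24, 64, 136, 2024/5, 4064/5, 63272/35, 148616/35, 1086976/105, …
ICs: h(0) = 0, h′(0) = 24.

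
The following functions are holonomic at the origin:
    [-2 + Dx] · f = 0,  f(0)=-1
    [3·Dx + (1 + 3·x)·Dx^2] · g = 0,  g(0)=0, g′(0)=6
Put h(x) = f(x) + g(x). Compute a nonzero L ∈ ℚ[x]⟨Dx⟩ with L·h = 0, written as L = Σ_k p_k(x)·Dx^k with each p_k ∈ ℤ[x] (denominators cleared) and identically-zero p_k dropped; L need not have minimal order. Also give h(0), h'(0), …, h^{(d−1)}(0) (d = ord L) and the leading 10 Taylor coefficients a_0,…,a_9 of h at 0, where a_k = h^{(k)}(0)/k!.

L = (-48 - 36·x)·Dx + (14 - 24·x - 36·x^2)·Dx^2 + (5 + 21·x + 18·x^2)·Dx^3  (order 3).
h: a_k = -1, 4, -11, 50/3, -247/6, 1454/15, -10939/45, 196822/315, -2066723/1260, 12400286/2835, …
ICs: h(0) = -1, h′(0) = 4, h′′(0) = -22.

f: a_k = -1, -2, -2, -4/3, -2/3, -4/15, -4/45, -8/315, -2/315, -4/2835, …
g: a_k = 0, 6, -9, 18, -81/2, 486/5, -243, 4374/7, -6561/4, 4374, …
h₀=f+g: left-lcm gives L₀, ord ≤ 3.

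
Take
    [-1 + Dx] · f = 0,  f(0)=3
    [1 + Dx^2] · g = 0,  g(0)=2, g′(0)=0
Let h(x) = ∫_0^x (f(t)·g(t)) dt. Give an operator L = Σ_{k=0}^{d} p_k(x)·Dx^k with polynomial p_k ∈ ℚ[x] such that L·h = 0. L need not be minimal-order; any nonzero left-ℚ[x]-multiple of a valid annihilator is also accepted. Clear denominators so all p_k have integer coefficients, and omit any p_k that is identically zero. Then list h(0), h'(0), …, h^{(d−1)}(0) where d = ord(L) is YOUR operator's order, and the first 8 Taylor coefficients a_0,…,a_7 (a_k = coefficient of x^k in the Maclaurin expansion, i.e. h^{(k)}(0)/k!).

L = 2·Dx - 2·Dx^2 + Dx^3  (order 3).
h: a_k = 0, 6, 3, 0, -1/2, -1/5, -1/30, 0, …
ICs: h(0) = 0, h′(0) = 6, h′′(0) = 6.

f: a_k = 3, 3, 3/2, 1/2, 1/8, 1/40, 1/240, 1/1680, …
g: a_k = 2, 0, -1, 0, 1/12, 0, -1/360, 0, …
Product ⇒ symmetric product L₀, ord ≤ 2.
h=∫₀ˣh₀: take L = L₀·Dx.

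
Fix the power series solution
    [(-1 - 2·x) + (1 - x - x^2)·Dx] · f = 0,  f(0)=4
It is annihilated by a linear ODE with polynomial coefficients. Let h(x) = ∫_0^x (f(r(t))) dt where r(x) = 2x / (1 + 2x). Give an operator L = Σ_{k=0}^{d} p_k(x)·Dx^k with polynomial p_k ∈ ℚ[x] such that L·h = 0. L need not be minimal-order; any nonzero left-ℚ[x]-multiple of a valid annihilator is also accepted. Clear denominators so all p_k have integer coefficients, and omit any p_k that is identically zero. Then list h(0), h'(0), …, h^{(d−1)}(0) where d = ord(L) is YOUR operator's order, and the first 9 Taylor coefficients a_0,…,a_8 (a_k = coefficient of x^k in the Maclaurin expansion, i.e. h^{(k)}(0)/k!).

f: a_k = 4, 4, 8, 12, 20, 32, 52, 84, 136, …
Change of var in L_f (x↦r) gives L₀.
h=∫₀ˣh₀: take L = L₀·Dx.
L = (2 + 12·x)·Dx + (-1 - 4·x + 8·x^3)·Dx^2  (order 2).
h: a_k = 0, 4, 4, 16/3, 0, 64/5, -64/3, 512/7, -192, …
ICs: h(0) = 0, h′(0) = 4.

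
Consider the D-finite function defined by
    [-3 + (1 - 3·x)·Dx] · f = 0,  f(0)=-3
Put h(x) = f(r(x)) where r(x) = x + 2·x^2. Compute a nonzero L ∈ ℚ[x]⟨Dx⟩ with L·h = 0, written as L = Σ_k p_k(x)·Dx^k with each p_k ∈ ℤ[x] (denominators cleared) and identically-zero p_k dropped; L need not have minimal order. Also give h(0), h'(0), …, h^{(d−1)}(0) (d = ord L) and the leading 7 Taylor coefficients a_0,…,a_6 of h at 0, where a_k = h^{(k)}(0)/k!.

L = (3 + 12·x) + (-1 + 3·x + 6·x^2)·Dx  (order 1).
h: a_k = -3, -9, -45, -189, -837, -3645, -15957, …
ICs: h(0) = -3.

f: a_k = -3, -9, -27, -81, -243, -729, -2187, …
Substitute x→r, Dx→(1/r')Dx; clear ⇒ L₀.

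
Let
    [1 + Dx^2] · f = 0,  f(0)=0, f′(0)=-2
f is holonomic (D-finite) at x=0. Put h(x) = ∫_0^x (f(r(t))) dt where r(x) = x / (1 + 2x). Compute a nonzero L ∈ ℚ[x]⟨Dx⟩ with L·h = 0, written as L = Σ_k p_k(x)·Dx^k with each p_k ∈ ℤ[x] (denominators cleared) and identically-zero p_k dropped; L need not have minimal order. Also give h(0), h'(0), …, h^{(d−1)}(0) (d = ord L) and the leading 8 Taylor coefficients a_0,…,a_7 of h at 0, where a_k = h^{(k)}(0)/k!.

f: a_k = 0, -2, 0, 1/3, 0, -1/60, 0, 1/2520, …
L₀ from L_f via x↦r, Dx↦r'^{-1}Dx.
h=∫₀ˣh₀: take L = L₀·Dx.
L = Dx + (4 + 24·x + 48·x^2 + 32·x^3)·Dx^2 + (1 + 8·x + 24·x^2 + 32·x^3 + 16·x^4)·Dx^3  (order 3).
h: a_k = 0, 0, -1, 4/3, -23/12, 14/5, -1441/360, 75/14, …
ICs: h(0) = 0, h′(0) = 0, h′′(0) = -2.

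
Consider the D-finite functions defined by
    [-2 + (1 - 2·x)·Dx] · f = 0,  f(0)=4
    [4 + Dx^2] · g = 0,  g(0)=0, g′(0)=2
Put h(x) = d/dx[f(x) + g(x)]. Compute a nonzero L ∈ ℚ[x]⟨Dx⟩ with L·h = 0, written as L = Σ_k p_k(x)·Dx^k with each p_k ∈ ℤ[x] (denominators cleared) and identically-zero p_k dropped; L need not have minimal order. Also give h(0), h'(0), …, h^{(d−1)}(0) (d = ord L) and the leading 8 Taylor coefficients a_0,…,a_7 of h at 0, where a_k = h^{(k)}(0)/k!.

f: a_k = 4, 8, 16, 32, 64, 128, 256, 512, …
g: a_k = 0, 2, 0, -4/3, 0, 4/15, 0, -8/315, …
Sum ⇒ L₀ = lclm(L_f,L_g) in ℚ(x)⟨Dx⟩.
Derive L from L₀ (diff closure).
L = (208 - 64·x + 64·x^2) + (-28 + 72·x - 48·x^2 + 32·x^3)·Dx + (52 - 16·x + 16·x^2)·Dx^2 + (-7 + 18·x - 12·x^2 + 8·x^3)·Dx^3  (order 3).
h: a_k = 10, 32, 92, 256, 1924/3, 1536, 161272/45, 8192, …
ICs: h(0) = 10, h′(0) = 32, h′′(0) = 184.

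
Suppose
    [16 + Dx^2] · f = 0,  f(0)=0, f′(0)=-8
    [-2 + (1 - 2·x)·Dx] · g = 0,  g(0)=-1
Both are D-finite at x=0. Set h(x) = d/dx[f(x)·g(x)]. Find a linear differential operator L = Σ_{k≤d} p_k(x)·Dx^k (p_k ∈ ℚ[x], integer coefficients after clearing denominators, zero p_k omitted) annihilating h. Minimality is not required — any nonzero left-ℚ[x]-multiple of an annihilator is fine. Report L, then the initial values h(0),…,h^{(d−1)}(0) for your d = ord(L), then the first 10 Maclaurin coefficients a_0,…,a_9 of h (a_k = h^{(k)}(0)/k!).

L = (8 - 64·x + 64·x^2) + (-4 + 8·x)·Dx + (1 - 4·x + 4·x^2)·Dx^2  (order 2).
h: a_k = 8, 32, 32, 256/3, 896/3, 3584/5, 73216/45, 1171456/315, 2639872/315, 10559488/567, …
ICs: h(0) = 8, h′(0) = 32.

f: a_k = 0, -8, 0, 64/3, 0, -256/15, 0, 2048/315, 0, -4096/2835, …
g: a_k = -1, -2, -4, -8, -16, -32, -64, -128, -256, -512, …
Sym-product of L_f,L_g gives L₀ (≤ ord 2).
h₀' ⇒ L via d/dx closure of L₀.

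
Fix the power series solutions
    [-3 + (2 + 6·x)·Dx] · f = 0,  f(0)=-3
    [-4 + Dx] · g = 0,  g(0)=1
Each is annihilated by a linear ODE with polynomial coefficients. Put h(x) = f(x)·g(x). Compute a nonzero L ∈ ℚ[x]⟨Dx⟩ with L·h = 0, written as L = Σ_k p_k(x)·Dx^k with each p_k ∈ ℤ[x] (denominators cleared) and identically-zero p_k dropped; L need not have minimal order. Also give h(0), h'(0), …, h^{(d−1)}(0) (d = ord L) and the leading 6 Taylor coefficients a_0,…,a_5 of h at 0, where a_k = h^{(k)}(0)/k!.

f: a_k = -3, -9/2, 27/8, -81/16, 1215/128, -5103/256, …
g: a_k = 1, 4, 8, 32/3, 32/3, 128/15, …
Product ⇒ symmetric product L₀, ord ≤ 1.
L = (-11 - 24·x) + (2 + 6·x)·Dx  (order 1).
h: a_k = -3, -33/2, -309/8, -953/16, -8161/128, -76883/1280, …
ICs: h(0) = -3.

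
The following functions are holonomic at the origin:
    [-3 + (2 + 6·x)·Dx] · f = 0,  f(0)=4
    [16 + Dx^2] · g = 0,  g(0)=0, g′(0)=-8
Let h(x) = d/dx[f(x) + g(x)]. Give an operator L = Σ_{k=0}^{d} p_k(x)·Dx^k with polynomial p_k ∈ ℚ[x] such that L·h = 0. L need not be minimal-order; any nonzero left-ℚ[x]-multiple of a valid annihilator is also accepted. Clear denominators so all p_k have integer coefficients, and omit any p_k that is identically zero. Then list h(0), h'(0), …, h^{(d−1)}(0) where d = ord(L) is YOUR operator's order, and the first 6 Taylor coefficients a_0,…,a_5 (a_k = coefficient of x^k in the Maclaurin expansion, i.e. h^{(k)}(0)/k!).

L = (-9552 - 18432·x - 27648·x^2) + (-2912 - 21024·x - 55296·x^2 - 55296·x^3)·Dx + (-597 - 1152·x - 1728·x^2)·Dx^2 + (-182 - 1314·x - 3456·x^2 - 3456·x^3)·Dx^3  (order 3).
h: a_k = -2, -9, 337/4, -405/8, 9131/192, -45927/128, …
ICs: h(0) = -2, h′(0) = -9, h′′(0) = 337/2.

f: a_k = 4, 6, -9/2, 27/4, -405/32, 1701/64, …
g: a_k = 0, -8, 0, 64/3, 0, -256/15, …
h₀=f+g: left-lcm gives L₀, ord ≤ 3.
Derive L from L₀ (diff closure).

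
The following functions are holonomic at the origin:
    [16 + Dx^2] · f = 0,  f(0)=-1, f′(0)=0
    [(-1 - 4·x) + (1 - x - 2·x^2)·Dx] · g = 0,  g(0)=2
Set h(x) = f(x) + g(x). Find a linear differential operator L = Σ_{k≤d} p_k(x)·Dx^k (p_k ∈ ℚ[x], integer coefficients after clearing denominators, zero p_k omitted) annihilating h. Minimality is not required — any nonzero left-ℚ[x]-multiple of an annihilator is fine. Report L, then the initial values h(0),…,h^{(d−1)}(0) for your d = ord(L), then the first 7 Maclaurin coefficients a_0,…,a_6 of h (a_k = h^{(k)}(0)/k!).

f: a_k = -1, 0, 8, 0, -32/3, 0, 256/45, …
g: a_k = 2, 2, 6, 10, 22, 42, 86, …
L₀ := lclm(L_f,L_g); ord L₀ ≤ 2+1.
L = (-368 - 1408·x + 256·x^2 - 512·x^3 - 2560·x^4 - 2048·x^5) + (176 - 336·x - 384·x^2 + 1024·x^3 + 384·x^4 - 1536·x^5 - 1024·x^6)·Dx + (-23 - 88·x + 16·x^2 - 32·x^3 - 160·x^4 - 128·x^5)·Dx^2 + (11 - 21·x - 24·x^2 + 64·x^3 + 24·x^4 - 96·x^5 - 64·x^6)·Dx^3  (order 3).
h: a_k = 1, 2, 14, 10, 34/3, 42, 4126/45, …
ICs: h(0) = 1, h′(0) = 2, h′′(0) = 28.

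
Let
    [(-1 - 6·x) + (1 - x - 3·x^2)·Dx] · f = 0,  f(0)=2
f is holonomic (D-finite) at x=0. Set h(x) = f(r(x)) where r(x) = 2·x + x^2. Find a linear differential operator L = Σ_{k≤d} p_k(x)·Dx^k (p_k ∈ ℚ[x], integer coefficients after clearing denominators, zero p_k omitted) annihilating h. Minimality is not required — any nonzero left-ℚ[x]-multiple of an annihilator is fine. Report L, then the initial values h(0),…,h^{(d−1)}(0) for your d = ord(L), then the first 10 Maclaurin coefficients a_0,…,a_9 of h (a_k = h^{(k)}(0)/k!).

L = (2 + 26·x + 36·x^2 + 12·x^3) + (-1 + 2·x + 13·x^2 + 12·x^3 + 3·x^4)·Dx  (order 1).
h: a_k = 2, 4, 34, 144, 784, 3860, 19742, 99504, 504326, 2550688, …
ICs: h(0) = 2.

f: a_k = 2, 2, 8, 14, 38, 80, 194, 434, 1016, 2318, …
L₀ from L_f via x↦r, Dx↦r'^{-1}Dx.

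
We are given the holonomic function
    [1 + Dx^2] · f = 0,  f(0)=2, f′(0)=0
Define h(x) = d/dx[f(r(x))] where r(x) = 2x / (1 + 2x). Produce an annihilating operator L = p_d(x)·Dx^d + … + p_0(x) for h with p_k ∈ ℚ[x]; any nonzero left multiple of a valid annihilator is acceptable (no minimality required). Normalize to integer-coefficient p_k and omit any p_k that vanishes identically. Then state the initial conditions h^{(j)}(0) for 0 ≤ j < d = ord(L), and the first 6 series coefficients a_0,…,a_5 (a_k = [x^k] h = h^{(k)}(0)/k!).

f: a_k = 2, 0, -1, 0, 1/12, 0, …
f∘r: x↦r, Dx↦Dx/r' in L_f ⇒ L₀.
Differentiate: ansatz ord ≤ ord L₀ ⇒ L.
L = (28 + 96·x + 96·x^2) + (12 + 72·x + 144·x^2 + 96·x^3)·Dx + (1 + 8·x + 24·x^2 + 32·x^3 + 16·x^4)·Dx^2  (order 2).
h: a_k = 0, -8, 48, -560/3, 1760/3, -24016/15, …
ICs: h(0) = 0, h′(0) = -8.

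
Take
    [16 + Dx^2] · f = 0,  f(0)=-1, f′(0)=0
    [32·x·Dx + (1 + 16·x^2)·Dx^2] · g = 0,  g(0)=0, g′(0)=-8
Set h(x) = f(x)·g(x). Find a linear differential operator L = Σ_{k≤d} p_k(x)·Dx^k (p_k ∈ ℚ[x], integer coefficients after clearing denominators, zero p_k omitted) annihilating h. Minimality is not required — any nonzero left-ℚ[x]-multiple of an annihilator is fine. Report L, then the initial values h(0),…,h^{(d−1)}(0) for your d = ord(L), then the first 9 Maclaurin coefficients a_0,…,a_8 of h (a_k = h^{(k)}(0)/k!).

f: a_k = -1, 0, 8, 0, -32/3, 0, 256/45, 0, -512/315, …
g: a_k = 0, -8, 0, 128/3, 0, -2048/5, 0, 32768/7, 0, …
h₀=f·g: eliminate ⇒ L₀, order ≤ 2·2.
L = (1280 + 53248·x^2 + 360448·x^4 + 2097152·x^6 + 8388608·x^8) + (1536·x + 40960·x^3 + 393216·x^5 + 2097152·x^7)·Dx + (96 + 4096·x^2 + 36864·x^4 + 262144·x^6 + 1048576·x^8)·Dx^2 + (96·x + 2560·x^3 + 24576·x^5 + 131072·x^7)·Dx^3 + (1 + 48·x^2 + 896·x^4 + 8192·x^6 + 32768·x^8)·Dx^4  (order 4).
h: a_k = 0, 8, 0, -320/3, 0, 12544/15, 0, -2664448/315, 0, …
ICs: h(0) = 0, h′(0) = 8, h′′(0) = 0, h′′′(0) = -640.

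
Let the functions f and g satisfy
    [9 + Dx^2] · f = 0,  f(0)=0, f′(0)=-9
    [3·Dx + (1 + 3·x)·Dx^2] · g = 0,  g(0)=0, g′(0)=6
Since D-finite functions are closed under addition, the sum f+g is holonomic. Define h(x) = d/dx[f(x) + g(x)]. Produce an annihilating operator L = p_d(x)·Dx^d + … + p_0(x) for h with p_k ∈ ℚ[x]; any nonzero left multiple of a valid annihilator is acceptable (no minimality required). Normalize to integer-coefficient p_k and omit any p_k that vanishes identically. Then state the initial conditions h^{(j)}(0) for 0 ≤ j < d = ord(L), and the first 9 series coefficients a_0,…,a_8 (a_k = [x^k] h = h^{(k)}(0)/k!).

L = (63 + 54·x + 81·x^2) + (9 + 45·x + 81·x^2 + 81·x^3)·Dx + (7 + 6·x + 9·x^2)·Dx^2 + (1 + 5·x + 9·x^2 + 9·x^3)·Dx^3  (order 3).
h: a_k = -3, -18, 189/2, -162, 3645/8, -1458, 350649/80, -13122, 176353119/4480, …
ICs: h(0) = -3, h′(0) = -18, h′′(0) = 189.

f: a_k = 0, -9, 0, 27/2, 0, -243/40, 0, 729/560, 0, …
g: a_k = 0, 6, -9, 18, -81/2, 486/5, -243, 4374/7, -6561/4, …
Weyl lclm of L_f,L_g ⇒ L₀ (ord ≤ 4).
h₀' ⇒ L via d/dx closure of L₀.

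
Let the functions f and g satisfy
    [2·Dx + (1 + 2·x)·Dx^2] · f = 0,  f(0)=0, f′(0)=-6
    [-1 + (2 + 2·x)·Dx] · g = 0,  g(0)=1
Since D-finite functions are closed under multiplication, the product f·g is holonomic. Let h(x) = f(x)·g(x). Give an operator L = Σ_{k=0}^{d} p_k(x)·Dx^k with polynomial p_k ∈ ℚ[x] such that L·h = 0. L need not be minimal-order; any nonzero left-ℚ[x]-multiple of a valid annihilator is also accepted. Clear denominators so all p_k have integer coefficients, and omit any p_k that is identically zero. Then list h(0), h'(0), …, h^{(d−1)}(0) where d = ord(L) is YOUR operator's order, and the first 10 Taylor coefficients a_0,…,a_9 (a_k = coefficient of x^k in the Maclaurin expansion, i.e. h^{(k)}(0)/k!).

L = (-1 + 2·x) + (4 + 4·x)·Dx + (4 + 16·x + 20·x^2 + 8·x^3)·Dx^2  (order 2).
h: a_k = 0, -6, 3, -17/4, 55/8, -3709/320, 12801/640, -629127/17920, 2238717/35840, -38670077/344064, …
ICs: h(0) = 0, h′(0) = -6.

f: a_k = 0, -6, 6, -8, 12, -96/5, 32, -384/7, 96, -512/3, …
g: a_k = 1, 1/2, -1/8, 1/16, -5/128, 7/256, -21/1024, 33/2048, -429/32768, 715/65536, …
Sym-product of L_f,L_g gives L₀ (≤ ord 2).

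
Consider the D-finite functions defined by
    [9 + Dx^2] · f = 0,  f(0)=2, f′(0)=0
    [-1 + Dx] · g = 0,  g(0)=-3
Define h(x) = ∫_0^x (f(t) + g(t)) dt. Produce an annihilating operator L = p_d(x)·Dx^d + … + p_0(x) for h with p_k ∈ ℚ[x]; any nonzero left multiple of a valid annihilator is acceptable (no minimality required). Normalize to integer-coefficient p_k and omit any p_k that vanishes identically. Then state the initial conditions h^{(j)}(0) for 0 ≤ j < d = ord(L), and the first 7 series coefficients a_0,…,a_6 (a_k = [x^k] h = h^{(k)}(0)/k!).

f: a_k = 2, 0, -9, 0, 27/4, 0, -81/40, …
g: a_k = -3, -3, -3/2, -1/2, -1/8, -1/40, -1/240, …
h₀=f+g: left-lcm gives L₀, ord ≤ 3.
h=∫₀ˣh₀: take L = L₀·Dx.
L = -9·Dx + 9·Dx^2 - Dx^3 + Dx^4  (order 4).
h: a_k = 0, -1, -3/2, -7/2, -1/8, 53/40, -1/240, …
ICs: h(0) = 0, h′(0) = -1, h′′(0) = -3, h′′′(0) = -21.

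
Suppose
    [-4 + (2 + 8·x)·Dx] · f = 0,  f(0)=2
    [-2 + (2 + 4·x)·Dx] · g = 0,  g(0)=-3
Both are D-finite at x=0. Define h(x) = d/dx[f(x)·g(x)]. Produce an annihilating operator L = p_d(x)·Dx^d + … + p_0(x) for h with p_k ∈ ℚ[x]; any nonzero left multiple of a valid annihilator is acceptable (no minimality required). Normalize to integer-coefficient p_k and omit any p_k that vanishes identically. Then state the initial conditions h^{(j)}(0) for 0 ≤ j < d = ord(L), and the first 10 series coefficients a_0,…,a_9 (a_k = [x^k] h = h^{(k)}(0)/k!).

L = -1 + (-3 - 26·x - 72·x^2 - 64·x^3)·Dx  (order 1).
h: a_k = -18, 6, -27, 111, -1755/4, 6813/4, -52479/8, 201543/8, -6190587/64, 23793585/64, …
ICs: h(0) = -18.

f: a_k = 2, 4, -4, 8, -20, 56, -168, 528, -1716, 5720, …
g: a_k = -3, -3, 3/2, -3/2, 15/8, -21/8, 63/16, -99/16, 1287/128, -2145/128, …
f·g: L₀ = L_f ⊗_s L_g, ord ≤ 1·1.
h=h₀': d/dx-closure on L₀ ⇒ L.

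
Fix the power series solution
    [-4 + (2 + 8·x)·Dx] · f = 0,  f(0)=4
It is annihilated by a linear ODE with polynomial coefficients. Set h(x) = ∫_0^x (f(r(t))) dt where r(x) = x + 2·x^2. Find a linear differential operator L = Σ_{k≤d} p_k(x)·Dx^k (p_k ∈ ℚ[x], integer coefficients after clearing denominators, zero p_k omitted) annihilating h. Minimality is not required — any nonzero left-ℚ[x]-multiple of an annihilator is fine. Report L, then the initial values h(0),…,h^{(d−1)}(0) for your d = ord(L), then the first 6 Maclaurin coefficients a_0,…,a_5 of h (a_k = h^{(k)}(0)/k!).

f: a_k = 4, 8, -8, 16, -40, 112, …
f∘r: x↦r, Dx↦Dx/r' in L_f ⇒ L₀.
Integrate: L := L₀·Dx.
L = (-2 - 8·x)·Dx + (1 + 4·x + 8·x^2)·Dx^2  (order 2).
h: a_k = 0, 4, 4, 8/3, -4, 24/5, …
ICs: h(0) = 0, h′(0) = 4.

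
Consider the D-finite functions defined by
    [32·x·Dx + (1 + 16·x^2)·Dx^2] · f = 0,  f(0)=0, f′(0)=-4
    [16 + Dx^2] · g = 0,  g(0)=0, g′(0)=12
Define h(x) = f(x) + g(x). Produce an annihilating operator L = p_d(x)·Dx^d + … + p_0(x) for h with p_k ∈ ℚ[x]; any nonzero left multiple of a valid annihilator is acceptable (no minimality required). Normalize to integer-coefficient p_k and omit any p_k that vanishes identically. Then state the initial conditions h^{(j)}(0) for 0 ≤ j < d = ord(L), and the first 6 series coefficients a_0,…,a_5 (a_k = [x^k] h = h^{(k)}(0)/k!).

f: a_k = 0, -4, 0, 64/3, 0, -1024/5, …
g: a_k = 0, 12, 0, -32, 0, 128/5, …
Sum ⇒ L₀ = lclm(L_f,L_g) in ℚ(x)⟨Dx⟩.
L = (-5632·x + 114688·x^3 + 131072·x^5)·Dx + (-16 + 1792·x^2 + 36864·x^4 + 65536·x^6)·Dx^2 + (-352·x + 7168·x^3 + 8192·x^5)·Dx^3 + (-1 + 112·x^2 + 2304·x^4 + 4096·x^6)·Dx^4  (order 4).
h: a_k = 0, 8, 0, -32/3, 0, -896/5, …
ICs: h(0) = 0, h′(0) = 8, h′′(0) = 0, h′′′(0) = -64.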